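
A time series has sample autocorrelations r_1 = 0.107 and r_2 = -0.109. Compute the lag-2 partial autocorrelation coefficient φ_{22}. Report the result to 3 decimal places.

φ_{22} = (r_2 − r_1²) / (1 − r_1²)
r_1² = (0.107)² = 0.011449
Numerator = -0.109 − 0.0114 = -0.1204; denominator = 1 − 0.0114 = 0.9886
φ_{22} = -0.1204 / 0.9886 = -0.122

-0.122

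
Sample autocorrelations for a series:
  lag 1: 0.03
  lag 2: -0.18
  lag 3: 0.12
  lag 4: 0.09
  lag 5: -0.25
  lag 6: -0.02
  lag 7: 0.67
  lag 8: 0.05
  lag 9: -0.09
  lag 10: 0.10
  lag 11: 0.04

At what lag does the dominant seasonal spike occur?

7

The largest autocorrelation is r_7 = 0.67; the remaining lags stay at or below 0.12.
The dominant spike at lag 7 indicates a seasonal period of 7.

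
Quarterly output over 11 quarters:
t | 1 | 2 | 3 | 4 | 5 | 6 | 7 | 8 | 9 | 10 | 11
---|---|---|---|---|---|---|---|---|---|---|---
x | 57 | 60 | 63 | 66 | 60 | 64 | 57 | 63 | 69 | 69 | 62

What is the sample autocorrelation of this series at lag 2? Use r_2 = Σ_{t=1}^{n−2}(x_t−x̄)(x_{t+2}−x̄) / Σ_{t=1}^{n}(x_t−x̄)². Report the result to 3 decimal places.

Mean x̄ = (57 + 60 + 63 + 66 + 60 + 64 + 57 + 63 + 69 + 69 + 62)/11 = 62.7273
Numerator Σ_{t=1}^{9}(x_t−x̄)(x_{t+2}−x̄) = -29.8760
Denominator Σ(x_t−x̄)² = 172.1818
r_2 = -29.8760 / 172.1818 = -0.174

-0.174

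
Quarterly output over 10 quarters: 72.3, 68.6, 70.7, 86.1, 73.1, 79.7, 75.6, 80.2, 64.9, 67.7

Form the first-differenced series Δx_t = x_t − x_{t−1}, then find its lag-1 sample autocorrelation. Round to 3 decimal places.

First differences Δx: -3.7, 2.1, 15.4, -13.0, 6.6, -4.1, 4.6, -15.3, 2.8
Mean of differences = -0.5111
Numerator Σ(Δx_t−Δx̄)(Δx_{t+1}−Δx̄) = -422.7223
Denominator Σ(Δx_t−Δx̄)² = 745.3689
r_1(Δx) = -422.7223 / 745.3689 = -0.567

-0.567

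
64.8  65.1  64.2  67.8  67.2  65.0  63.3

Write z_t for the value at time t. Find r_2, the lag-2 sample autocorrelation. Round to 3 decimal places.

Mean z̄ = (64.8 + 65.1 + 64.2 + 67.8 + 67.2 + 65.0 + 63.3)/7 = 65.3429
Deviations from mean: -0.5429, -0.2429, -1.1429, 2.4571, 1.8571, -0.3429, -2.0429
Numerator Σ_{t=1}^{5}(z_t−z̄)(z_{t+2}−z̄) = -6.7351
Denominator Σ(z_t−z̄)² = 15.4371
r_2 = -6.7351 / 15.4371 = -0.436

-0.436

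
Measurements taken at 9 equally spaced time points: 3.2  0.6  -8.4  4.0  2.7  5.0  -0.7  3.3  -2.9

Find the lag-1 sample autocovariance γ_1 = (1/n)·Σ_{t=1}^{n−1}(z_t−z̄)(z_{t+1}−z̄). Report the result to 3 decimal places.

-3.698

Mean z̄ = (3.2 + 0.6 − 8.4 + 4.0 + 2.7 + 5.0 − 0.7 + 3.3 − 2.9)/9 = 0.7556
Σ_{t=1}^{8}(z_t−z̄)(z_{t+1}−z̄) = -33.2820
γ_1 = -33.2820 / 9 = -3.698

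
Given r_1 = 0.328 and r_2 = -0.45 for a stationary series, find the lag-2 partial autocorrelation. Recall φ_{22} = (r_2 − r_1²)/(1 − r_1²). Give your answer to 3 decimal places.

φ_{22} = (r_2 − r_1²) / (1 − r_1²)
r_1² = (0.328)² = 0.107584
Numerator = -0.45 − 0.1076 = -0.5576; denominator = 1 − 0.1076 = 0.8924
φ_{22} = -0.5576 / 0.8924 = -0.625

-0.625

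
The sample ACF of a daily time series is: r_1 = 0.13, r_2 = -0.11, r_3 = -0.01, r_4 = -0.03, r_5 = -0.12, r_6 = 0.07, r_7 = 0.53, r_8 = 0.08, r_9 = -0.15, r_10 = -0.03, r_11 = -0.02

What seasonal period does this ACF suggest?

7

The largest autocorrelation is r_7 = 0.53; the remaining lags stay at or below 0.13.
The dominant spike at lag 7 indicates a seasonal period of 7.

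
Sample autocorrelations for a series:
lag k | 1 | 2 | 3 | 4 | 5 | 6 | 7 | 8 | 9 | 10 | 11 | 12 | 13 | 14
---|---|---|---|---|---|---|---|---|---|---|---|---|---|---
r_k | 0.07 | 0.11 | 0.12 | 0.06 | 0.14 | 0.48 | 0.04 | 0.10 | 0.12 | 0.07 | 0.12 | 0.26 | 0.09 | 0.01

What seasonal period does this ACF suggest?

The largest autocorrelation is r_6 = 0.48, with a weaker echo at lag 12 (0.26); the remaining lags stay at or below 0.14.
The dominant spike at lag 6 indicates a seasonal period of 6.

6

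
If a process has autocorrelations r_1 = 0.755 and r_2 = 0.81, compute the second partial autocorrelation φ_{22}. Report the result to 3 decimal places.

0.558

φ_{22} = (r_2 − r_1²) / (1 − r_1²)
r_1² = (0.755)² = 0.570025
Numerator = 0.81 − 0.5700 = 0.2400; denominator = 1 − 0.5700 = 0.4300
φ_{22} = 0.2400 / 0.4300 = 0.558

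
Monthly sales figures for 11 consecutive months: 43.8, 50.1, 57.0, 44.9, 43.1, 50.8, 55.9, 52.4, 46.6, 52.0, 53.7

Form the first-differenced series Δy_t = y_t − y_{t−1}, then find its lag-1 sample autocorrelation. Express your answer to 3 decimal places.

-0.039

First differences Δy: 6.3, 6.9, -12.1, -1.8, 7.7, 5.1, -3.5, -5.8, 5.4, 1.7
Mean of differences = 0.9900
Numerator Σ(Δy_t−Δȳ)(Δy_{t+1}−Δȳ) = -15.3811
Denominator Σ(Δy_t−Δȳ)² = 390.3890
r_1(Δy) = -15.3811 / 390.3890 = -0.039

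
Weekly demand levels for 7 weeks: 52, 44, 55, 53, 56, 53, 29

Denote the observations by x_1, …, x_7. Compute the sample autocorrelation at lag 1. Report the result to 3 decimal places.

-0.078

Mean x̄ = (52 + 44 + 55 + 53 + 56 + 53 + 29)/7 = 48.8571
Σ(x_t−x̄)(x_{t+1}−x̄) = (-15.2653) + (-29.8367) + (25.4490) + (29.5918) + (29.5918) + (-82.2653) = -42.7347
Denominator Σ(x_t−x̄)² = 550.8571
r_1 = -42.7347 / 550.8571 = -0.078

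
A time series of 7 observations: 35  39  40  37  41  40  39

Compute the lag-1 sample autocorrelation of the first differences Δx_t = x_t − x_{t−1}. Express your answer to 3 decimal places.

First differences Δx: 4, 1, -3, 4, -1, -1
Mean of differences = 0.6667
Numerator Σ(Δx_t−Δx̄)(Δx_{t+1}−Δx̄) = -15.1111
Denominator Σ(Δx_t−Δx̄)² = 41.3333
r_1(Δx) = -15.1111 / 41.3333 = -0.366

-0.366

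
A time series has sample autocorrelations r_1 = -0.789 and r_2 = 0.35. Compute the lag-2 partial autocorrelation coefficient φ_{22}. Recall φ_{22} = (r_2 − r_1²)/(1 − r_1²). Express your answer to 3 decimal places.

-0.722

φ_{22} = (r_2 − r_1²) / (1 − r_1²)
r_1² = (-0.789)² = 0.622521
Numerator = 0.35 − 0.6225 = -0.2725; denominator = 1 − 0.6225 = 0.3775
φ_{22} = -0.2725 / 0.3775 = -0.722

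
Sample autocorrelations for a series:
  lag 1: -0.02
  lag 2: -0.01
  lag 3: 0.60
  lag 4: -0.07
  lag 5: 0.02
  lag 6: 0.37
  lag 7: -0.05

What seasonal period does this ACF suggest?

The largest autocorrelation is r_3 = 0.60, with a weaker echo at lag 6 (0.37); the remaining lags stay at or below 0.02.
The dominant spike at lag 3 indicates a seasonal period of 3.

3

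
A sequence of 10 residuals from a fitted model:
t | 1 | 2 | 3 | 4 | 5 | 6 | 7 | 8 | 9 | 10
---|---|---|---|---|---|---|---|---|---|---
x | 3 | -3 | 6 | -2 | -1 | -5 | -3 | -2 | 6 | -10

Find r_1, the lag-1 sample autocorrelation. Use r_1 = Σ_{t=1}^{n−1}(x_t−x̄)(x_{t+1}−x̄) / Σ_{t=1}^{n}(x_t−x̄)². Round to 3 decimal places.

-0.401

Mean x̄ = (3 − 3 + 6 − 2 − 1 − 5 − 3 − 2 + 6 − 10)/10 = -1.1000
Numerator Σ_{t=1}^{9}(x_t−x̄)(x_{t+1}−x̄) = -88.6100
Denominator Σ(x_t−x̄)² = 220.9000
r_1 = -88.6100 / 220.9000 = -0.401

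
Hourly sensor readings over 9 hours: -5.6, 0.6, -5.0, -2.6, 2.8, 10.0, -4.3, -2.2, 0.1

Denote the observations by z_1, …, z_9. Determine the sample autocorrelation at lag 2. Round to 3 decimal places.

Mean z̄ = (-5.6 + 0.6 − 5.0 − 2.6 + 2.8 + 10.0 − 4.3 − 2.2 + 0.1)/9 = -0.6889
Σ(z_t−z̄)(z_{t+2}−z̄) = (21.1723) + (-2.4632) + (-15.0410) + (-20.4277) + (-12.5988) + (-16.1521) + (-2.8488) = -48.3591
Denominator Σ(z_t−z̄)² = 190.3889
r_2 = -48.3591 / 190.3889 = -0.254

-0.254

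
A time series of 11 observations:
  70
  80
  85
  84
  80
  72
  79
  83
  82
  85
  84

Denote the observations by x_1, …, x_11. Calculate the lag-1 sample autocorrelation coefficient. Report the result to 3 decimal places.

Mean x̄ = (70 + 80 + 85 + 84 + 80 + 72 + 79 + 83 + 82 + 85 + 84)/11 = 80.3636
Numerator Σ_{t=1}^{10}(x_t−x̄)(x_{t+1}−x̄) = 57.2314
Denominator Σ(x_t−x̄)² = 258.5455
r_1 = 57.2314 / 258.5455 = 0.221

0.221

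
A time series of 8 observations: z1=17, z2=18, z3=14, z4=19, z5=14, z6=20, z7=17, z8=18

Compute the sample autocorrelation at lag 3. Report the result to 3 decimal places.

-0.454

Mean z̄ = (17 + 18 + 14 + 19 + 14 + 20 + 17 + 18)/8 = 17.1250
Deviations from mean: -0.1250, 0.8750, -3.1250, 1.8750, -3.1250, 2.8750, -0.1250, 0.8750
Σ(z_t−z̄)(z_{t+3}−z̄) = (-0.2344) + (-2.7344) + (-8.9844) + (-0.2344) + (-2.7344) = -14.9219
Denominator Σ(z_t−z̄)² = 32.8750
r_3 = -14.9219 / 32.8750 = -0.454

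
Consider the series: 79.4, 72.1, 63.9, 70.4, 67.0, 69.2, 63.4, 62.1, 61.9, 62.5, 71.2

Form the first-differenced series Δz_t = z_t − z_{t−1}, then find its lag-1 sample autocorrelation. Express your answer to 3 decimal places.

-0.111

First differences Δz: -7.3, -8.2, 6.5, -3.4, 2.2, -5.8, -1.3, -0.2, 0.6, 8.7
Mean of differences = -0.8200
Numerator Σ(Δz_t−Δz̄)(Δz_{t+1}−Δz̄) = -31.4244
Denominator Σ(Δz_t−Δz̄)² = 283.8760
r_1(Δz) = -31.4244 / 283.8760 = -0.111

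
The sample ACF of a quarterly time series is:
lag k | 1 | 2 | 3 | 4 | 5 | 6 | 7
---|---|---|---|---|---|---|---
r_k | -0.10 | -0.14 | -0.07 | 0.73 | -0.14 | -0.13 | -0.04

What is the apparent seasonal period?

The largest autocorrelation is r_4 = 0.73; the remaining lags stay at or below -0.04.
The dominant spike at lag 4 indicates a seasonal period of 4.

4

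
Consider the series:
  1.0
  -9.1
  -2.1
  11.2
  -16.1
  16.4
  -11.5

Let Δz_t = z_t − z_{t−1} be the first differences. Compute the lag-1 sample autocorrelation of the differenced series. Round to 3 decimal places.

First differences Δz: -10.1, 7.0, 13.3, -27.3, 32.5, -27.9
Mean of differences = -2.0833
Numerator Σ(Δz_t−Δz̄)(Δz_{t+1}−Δz̄) = -2085.9053
Denominator Σ(Δz_t−Δz̄)² = 2881.8083
r_1(Δz) = -2085.9053 / 2881.8083 = -0.724

-0.724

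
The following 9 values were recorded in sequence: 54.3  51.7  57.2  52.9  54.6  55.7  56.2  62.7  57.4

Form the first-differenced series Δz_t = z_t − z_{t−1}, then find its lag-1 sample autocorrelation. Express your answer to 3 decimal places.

First differences Δz: -2.6, 5.5, -4.3, 1.7, 1.1, 0.5, 6.5, -5.3
Mean of differences = 0.3875
Numerator Σ(Δz_t−Δz̄)(Δz_{t+1}−Δz̄) = -78.4527
Denominator Σ(Δz_t−Δz̄)² = 128.9888
r_1(Δz) = -78.4527 / 128.9888 = -0.608

-0.608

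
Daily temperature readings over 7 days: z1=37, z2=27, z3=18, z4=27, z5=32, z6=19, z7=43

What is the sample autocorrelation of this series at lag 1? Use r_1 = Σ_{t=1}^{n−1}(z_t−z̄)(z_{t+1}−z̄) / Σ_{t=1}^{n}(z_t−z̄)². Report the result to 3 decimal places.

Mean z̄ = (37 + 27 + 18 + 27 + 32 + 19 + 43)/7 = 29.0000
Deviations from mean: 8.0000, -2.0000, -11.0000, -2.0000, 3.0000, -10.0000, 14.0000
Numerator Σ_{t=1}^{6}(z_t−z̄)(z_{t+1}−z̄) = -148.0000
Denominator Σ(z_t−z̄)² = 498.0000
r_1 = -148.0000 / 498.0000 = -0.297

-0.297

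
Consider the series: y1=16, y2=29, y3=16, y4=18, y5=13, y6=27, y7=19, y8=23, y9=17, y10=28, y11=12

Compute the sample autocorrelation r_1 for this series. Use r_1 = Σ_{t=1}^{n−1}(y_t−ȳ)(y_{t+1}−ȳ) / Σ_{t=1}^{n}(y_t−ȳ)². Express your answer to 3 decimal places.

-0.565

Mean ȳ = (16 + 29 + 16 + 18 + 13 + 27 + 19 + 23 + 17 + 28 + 12)/11 = 19.8182
Numerator Σ_{t=1}^{10}(y_t−ȳ)(y_{t+1}−ȳ) = -204.2149
Denominator Σ(y_t−ȳ)² = 361.6364
r_1 = -204.2149 / 361.6364 = -0.565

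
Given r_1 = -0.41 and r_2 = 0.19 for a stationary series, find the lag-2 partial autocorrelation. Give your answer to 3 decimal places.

φ_{22} = (r_2 − r_1²) / (1 − r_1²)
r_1² = (-0.41)² = 0.1681
Numerator = 0.19 − 0.1681 = 0.0219; denominator = 1 − 0.1681 = 0.8319
φ_{22} = 0.0219 / 0.8319 = 0.026

0.026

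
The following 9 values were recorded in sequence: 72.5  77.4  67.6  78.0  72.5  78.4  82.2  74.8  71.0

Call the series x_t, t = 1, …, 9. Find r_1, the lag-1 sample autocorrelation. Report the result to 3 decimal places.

-0.234

Mean x̄ = (72.5 + 77.4 + 67.6 + 78.0 + 72.5 + 78.4 + 82.2 + 74.8 + 71.0)/9 = 74.9333
Numerator Σ_{t=1}^{8}(x_t−x̄)(x_{t+1}−x̄) = -37.7311
Denominator Σ(x_t−x̄)² = 161.4200
r_1 = -37.7311 / 161.4200 = -0.234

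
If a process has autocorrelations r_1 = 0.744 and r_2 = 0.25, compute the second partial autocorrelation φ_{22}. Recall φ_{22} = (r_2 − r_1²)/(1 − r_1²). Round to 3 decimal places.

φ_{22} = (r_2 − r_1²) / (1 − r_1²)
r_1² = (0.744)² = 0.553536
Numerator = 0.25 − 0.5535 = -0.3035; denominator = 1 − 0.5535 = 0.4465
φ_{22} = -0.3035 / 0.4465 = -0.680

-0.680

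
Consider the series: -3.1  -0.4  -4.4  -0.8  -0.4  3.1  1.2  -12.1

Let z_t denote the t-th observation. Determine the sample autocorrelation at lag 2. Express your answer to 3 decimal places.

Mean z̄ = (-3.1 − 0.4 − 4.4 − 0.8 − 0.4 + 3.1 + 1.2 − 12.1)/8 = -2.1125
Σ(z_t−z̄)(z_{t+2}−z̄) = (2.2589) + (2.2477) + (-3.9173) + (6.8414) + (5.6727) + (-52.0598) = -38.9566
Denominator Σ(z_t−z̄)² = 151.6888
r_2 = -38.9566 / 151.6888 = -0.257

-0.257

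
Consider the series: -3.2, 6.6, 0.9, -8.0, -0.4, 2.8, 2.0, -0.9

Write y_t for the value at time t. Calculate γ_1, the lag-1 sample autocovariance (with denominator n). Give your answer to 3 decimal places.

Mean ȳ = (-3.2 + 6.6 + 0.9 − 8.0 − 0.4 + 2.8 + 2.0 − 0.9)/8 = -0.0250
Deviations: -3.1750, 6.6250, 0.9250, -7.9750, -0.3750, 2.8250, 2.0250, -0.8750
Σ_{t=1}^{7}(y_t−ȳ)(y_{t+1}−ȳ) = -16.4031
γ_1 = -16.4031 / 8 = -2.050

-2.050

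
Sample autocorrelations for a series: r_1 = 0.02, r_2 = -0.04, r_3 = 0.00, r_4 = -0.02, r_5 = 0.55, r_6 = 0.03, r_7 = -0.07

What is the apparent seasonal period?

The largest autocorrelation is r_5 = 0.55; the remaining lags stay at or below 0.03.
The dominant spike at lag 5 indicates a seasonal period of 5.

5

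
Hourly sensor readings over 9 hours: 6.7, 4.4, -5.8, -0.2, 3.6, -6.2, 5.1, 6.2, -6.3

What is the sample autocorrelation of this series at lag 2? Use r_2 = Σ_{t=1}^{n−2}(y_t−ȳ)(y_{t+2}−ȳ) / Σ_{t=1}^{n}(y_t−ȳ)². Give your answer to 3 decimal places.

Mean ȳ = (6.7 + 4.4 − 5.8 − 0.2 + 3.6 − 6.2 + 5.1 + 6.2 − 6.3)/9 = 0.8333
Σ(y_t−ȳ)(y_{t+2}−ȳ) = (-38.9156) + (-3.6856) + (-18.3522) + (7.2678) + (11.8044) + (-37.7456) + (-30.4356) = -110.0622
Denominator Σ(y_t−ȳ)² = 247.2200
r_2 = -110.0622 / 247.2200 = -0.445

-0.445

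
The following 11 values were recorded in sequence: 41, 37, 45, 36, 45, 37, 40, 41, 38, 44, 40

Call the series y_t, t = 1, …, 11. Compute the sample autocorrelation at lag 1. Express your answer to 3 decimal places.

Mean ȳ = (41 + 37 + 45 + 36 + 45 + 37 + 40 + 41 + 38 + 44 + 40)/11 = 40.3636
Numerator Σ_{t=1}^{10}(y_t−ȳ)(y_{t+1}−ȳ) = -84.2231
Denominator Σ(y_t−ȳ)² = 104.5455
r_1 = -84.2231 / 104.5455 = -0.806

-0.806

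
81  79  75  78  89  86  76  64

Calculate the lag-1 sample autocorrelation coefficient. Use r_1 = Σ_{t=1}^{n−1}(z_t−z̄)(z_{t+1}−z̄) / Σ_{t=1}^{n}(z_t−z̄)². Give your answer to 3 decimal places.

Mean z̄ = (81 + 79 + 75 + 78 + 89 + 86 + 76 + 64)/8 = 78.5000
Σ(z_t−z̄)(z_{t+1}−z̄) = (1.2500) + (-1.7500) + (1.7500) + (-5.2500) + (78.7500) + (-18.7500) + (36.2500) = 92.2500
Denominator Σ(z_t−z̄)² = 402.0000
r_1 = 92.2500 / 402.0000 = 0.229

0.229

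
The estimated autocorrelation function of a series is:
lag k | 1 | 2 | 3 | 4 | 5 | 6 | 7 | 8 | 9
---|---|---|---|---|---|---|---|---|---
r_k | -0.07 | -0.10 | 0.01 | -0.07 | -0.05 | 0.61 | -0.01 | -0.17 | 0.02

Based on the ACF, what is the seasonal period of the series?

6

The largest autocorrelation is r_6 = 0.61; the remaining lags stay at or below 0.02.
The dominant spike at lag 6 indicates a seasonal period of 6.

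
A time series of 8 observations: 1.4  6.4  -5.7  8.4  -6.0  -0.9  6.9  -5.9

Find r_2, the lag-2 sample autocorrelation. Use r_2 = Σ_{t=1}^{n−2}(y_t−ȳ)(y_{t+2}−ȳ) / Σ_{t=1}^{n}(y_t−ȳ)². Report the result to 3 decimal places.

0.145

Mean ȳ = (1.4 + 6.4 − 5.7 + 8.4 − 6.0 − 0.9 + 6.9 − 5.9)/8 = 0.5750
Deviations from mean: 0.8250, 5.8250, -6.2750, 7.8250, -6.5750, -1.4750, 6.3250, -6.4750
Σ(y_t−ȳ)(y_{t+2}−ȳ) = (-5.1769) + (45.5806) + (41.2581) + (-11.5419) + (-41.5869) + (9.5506) = 38.0838
Denominator Σ(y_t−ȳ)² = 262.5550
r_2 = 38.0838 / 262.5550 = 0.145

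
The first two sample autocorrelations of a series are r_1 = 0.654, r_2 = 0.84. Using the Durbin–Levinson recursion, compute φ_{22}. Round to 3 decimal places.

φ_{22} = (r_2 − r_1²) / (1 − r_1²)
r_1² = (0.654)² = 0.427716
Numerator = 0.84 − 0.4277 = 0.4123; denominator = 1 − 0.4277 = 0.5723
φ_{22} = 0.4123 / 0.5723 = 0.720

0.720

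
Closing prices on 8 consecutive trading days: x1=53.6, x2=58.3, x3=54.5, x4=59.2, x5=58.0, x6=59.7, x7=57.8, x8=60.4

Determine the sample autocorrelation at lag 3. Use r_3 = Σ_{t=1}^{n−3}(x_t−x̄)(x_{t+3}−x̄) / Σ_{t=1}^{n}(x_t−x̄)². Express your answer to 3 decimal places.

-0.277

Mean x̄ = (53.6 + 58.3 + 54.5 + 59.2 + 58.0 + 59.7 + 57.8 + 60.4)/8 = 57.6875
Numerator Σ_{t=1}^{5}(x_t−x̄)(x_{t+3}−x̄) = -11.3880
Denominator Σ(x_t−x̄)² = 41.0488
r_3 = -11.3880 / 41.0488 = -0.277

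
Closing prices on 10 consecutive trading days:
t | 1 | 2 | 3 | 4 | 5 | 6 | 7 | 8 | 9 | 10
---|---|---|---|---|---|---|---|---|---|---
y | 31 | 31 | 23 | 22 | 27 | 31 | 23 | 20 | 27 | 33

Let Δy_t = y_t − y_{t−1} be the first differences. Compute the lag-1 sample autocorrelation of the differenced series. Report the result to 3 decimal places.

0.140

First differences Δy: 0, -8, -1, 5, 4, -8, -3, 7, 6
Mean of differences = 0.2222
Numerator Σ(Δy_t−Δȳ)(Δy_{t+1}−Δȳ) = 36.8395
Denominator Σ(Δy_t−Δȳ)² = 263.5556
r_1(Δy) = 36.8395 / 263.5556 = 0.140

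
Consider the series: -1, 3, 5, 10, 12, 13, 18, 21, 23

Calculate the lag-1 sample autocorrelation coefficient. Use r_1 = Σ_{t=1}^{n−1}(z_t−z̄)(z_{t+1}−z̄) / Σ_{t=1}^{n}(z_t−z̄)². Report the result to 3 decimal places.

Mean z̄ = (-1 + 3 + 5 + 10 + 12 + 13 + 18 + 21 + 23)/9 = 11.5556
Numerator Σ_{t=1}^{8}(z_t−z̄)(z_{t+1}−z̄) = 351.9136
Denominator Σ(z_t−z̄)² = 540.2222
r_1 = 351.9136 / 540.2222 = 0.651

0.651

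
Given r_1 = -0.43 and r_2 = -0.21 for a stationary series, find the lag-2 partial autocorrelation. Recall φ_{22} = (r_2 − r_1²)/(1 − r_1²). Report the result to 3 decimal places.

φ_{22} = (r_2 − r_1²) / (1 − r_1²)
r_1² = (-0.43)² = 0.1849
Numerator = -0.21 − 0.1849 = -0.3949; denominator = 1 − 0.1849 = 0.8151
φ_{22} = -0.3949 / 0.8151 = -0.484

-0.484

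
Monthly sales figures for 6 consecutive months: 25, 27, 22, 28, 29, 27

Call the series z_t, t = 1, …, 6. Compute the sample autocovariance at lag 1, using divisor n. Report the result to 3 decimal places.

-0.796

Mean z̄ = (25 + 27 + 22 + 28 + 29 + 27)/6 = 26.3333
Σ_{t=1}^{5}(z_t−z̄)(z_{t+1}−z̄) = -4.7778
γ_1 = -4.7778 / 6 = -0.796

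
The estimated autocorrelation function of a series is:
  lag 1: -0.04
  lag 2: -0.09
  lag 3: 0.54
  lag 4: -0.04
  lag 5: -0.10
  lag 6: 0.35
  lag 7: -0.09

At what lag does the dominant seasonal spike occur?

The largest autocorrelation is r_3 = 0.54, with a weaker echo at lag 6 (0.35); the remaining lags stay at or below -0.04.
The dominant spike at lag 3 indicates a seasonal period of 3.

3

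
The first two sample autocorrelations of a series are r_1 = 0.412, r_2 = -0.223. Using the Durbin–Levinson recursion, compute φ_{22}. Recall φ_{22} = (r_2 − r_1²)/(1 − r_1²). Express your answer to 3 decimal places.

-0.473

φ_{22} = (r_2 − r_1²) / (1 − r_1²)
r_1² = (0.412)² = 0.169744
Numerator = -0.223 − 0.1697 = -0.3927; denominator = 1 − 0.1697 = 0.8303
φ_{22} = -0.3927 / 0.8303 = -0.473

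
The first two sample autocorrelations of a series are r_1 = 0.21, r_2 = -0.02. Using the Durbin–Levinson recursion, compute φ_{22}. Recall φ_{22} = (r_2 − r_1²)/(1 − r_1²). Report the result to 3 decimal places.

φ_{22} = (r_2 − r_1²) / (1 − r_1²)
r_1² = (0.21)² = 0.0441
Numerator = -0.02 − 0.0441 = -0.0641; denominator = 1 − 0.0441 = 0.9559
φ_{22} = -0.0641 / 0.9559 = -0.067

-0.067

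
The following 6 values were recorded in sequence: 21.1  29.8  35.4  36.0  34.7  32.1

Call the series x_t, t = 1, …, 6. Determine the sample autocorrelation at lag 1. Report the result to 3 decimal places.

Mean x̄ = (21.1 + 29.8 + 35.4 + 36.0 + 34.7 + 32.1)/6 = 31.5167
Deviations from mean: -10.4167, -1.7167, 3.8833, 4.4833, 3.1833, 0.5833
Numerator Σ_{t=1}^{5}(x_t−x̄)(x_{t+1}−x̄) = 44.7547
Denominator Σ(x_t−x̄)² = 157.1083
r_1 = 44.7547 / 157.1083 = 0.285

0.285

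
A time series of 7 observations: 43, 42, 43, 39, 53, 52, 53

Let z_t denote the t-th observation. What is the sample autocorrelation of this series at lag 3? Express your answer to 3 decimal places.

-0.332

Mean z̄ = (43 + 42 + 43 + 39 + 53 + 52 + 53)/7 = 46.4286
Σ(z_t−z̄)(z_{t+3}−z̄) = (25.4694) + (-29.1020) + (-19.1020) + (-48.8163) = -71.5510
Denominator Σ(z_t−z̄)² = 215.7143
r_3 = -71.5510 / 215.7143 = -0.332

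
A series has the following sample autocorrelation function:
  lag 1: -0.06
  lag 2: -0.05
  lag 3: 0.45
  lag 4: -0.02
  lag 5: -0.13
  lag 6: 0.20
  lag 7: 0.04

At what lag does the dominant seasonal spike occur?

The largest autocorrelation is r_3 = 0.45, with a weaker echo at lag 6 (0.20); the remaining lags stay at or below 0.04.
The dominant spike at lag 3 indicates a seasonal period of 3.

3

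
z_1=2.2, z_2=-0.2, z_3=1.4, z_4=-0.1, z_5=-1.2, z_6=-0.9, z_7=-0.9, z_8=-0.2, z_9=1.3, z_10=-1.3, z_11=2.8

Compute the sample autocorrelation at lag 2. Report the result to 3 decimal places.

Mean z̄ = (2.2 − 0.2 + 1.4 − 0.1 − 1.2 − 0.9 − 0.9 − 0.2 + 1.3 − 1.3 + 2.8)/11 = 0.2636
Numerator Σ_{t=1}^{9}(z_t−z̄)(z_{t+2}−z̄) = 5.5192
Denominator Σ(z_t−z̄)² = 20.4055
r_2 = 5.5192 / 20.4055 = 0.270

0.270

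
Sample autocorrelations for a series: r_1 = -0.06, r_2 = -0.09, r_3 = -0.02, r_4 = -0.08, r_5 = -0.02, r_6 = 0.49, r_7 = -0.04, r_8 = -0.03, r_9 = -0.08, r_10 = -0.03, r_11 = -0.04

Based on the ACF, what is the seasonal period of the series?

The largest autocorrelation is r_6 = 0.49; the remaining lags stay at or below -0.02.
The dominant spike at lag 6 indicates a seasonal period of 6.

6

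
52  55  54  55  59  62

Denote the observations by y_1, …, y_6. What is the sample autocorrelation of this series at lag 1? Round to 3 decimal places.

0.346

Mean ȳ = (52 + 55 + 54 + 55 + 59 + 62)/6 = 56.1667
Deviations from mean: -4.1667, -1.1667, -2.1667, -1.1667, 2.8333, 5.8333
Numerator Σ_{t=1}^{5}(y_t−ȳ)(y_{t+1}−ȳ) = 23.1389
Denominator Σ(y_t−ȳ)² = 66.8333
r_1 = 23.1389 / 66.8333 = 0.346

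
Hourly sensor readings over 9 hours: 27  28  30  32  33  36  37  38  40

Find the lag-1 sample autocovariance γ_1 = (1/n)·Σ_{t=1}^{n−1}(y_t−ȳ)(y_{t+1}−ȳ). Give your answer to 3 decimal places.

12.608

Mean ȳ = (27 + 28 + 30 + 32 + 33 + 36 + 37 + 38 + 40)/9 = 33.4444
Σ_{t=1}^{8}(y_t−ȳ)(y_{t+1}−ȳ) = 113.4691
γ_1 = 113.4691 / 9 = 12.608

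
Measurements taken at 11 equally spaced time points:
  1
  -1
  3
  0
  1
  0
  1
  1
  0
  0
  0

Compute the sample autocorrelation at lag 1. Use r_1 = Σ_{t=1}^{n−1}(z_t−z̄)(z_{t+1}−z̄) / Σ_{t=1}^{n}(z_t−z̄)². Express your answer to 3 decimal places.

Mean z̄ = (1 − 1 + 3 + 0 + 1 + 0 + 1 + 1 + 0 + 0 + 0)/11 = 0.5455
Numerator Σ_{t=1}^{10}(z_t−z̄)(z_{t+1}−z̄) = -6.0248
Denominator Σ(z_t−z̄)² = 10.7273
r_1 = -6.0248 / 10.7273 = -0.562

-0.562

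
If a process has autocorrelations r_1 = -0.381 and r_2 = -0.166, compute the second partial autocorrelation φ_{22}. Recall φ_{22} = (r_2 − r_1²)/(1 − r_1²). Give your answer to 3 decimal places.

φ_{22} = (r_2 − r_1²) / (1 − r_1²)
r_1² = (-0.381)² = 0.145161
Numerator = -0.166 − 0.1452 = -0.3112; denominator = 1 − 0.1452 = 0.8548
φ_{22} = -0.3112 / 0.8548 = -0.364

-0.364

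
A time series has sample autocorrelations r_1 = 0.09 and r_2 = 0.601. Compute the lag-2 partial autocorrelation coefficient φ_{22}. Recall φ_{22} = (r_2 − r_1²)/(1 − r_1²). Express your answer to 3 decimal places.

0.598

φ_{22} = (r_2 − r_1²) / (1 − r_1²)
r_1² = (0.09)² = 0.0081
Numerator = 0.601 − 0.0081 = 0.5929; denominator = 1 − 0.0081 = 0.9919
φ_{22} = 0.5929 / 0.9919 = 0.598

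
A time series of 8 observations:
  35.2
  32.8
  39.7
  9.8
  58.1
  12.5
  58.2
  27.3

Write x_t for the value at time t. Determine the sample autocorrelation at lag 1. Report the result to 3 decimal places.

Mean x̄ = (35.2 + 32.8 + 39.7 + 9.8 + 58.1 + 12.5 + 58.2 + 27.3)/8 = 34.2000
Σ(x_t−x̄)(x_{t+1}−x̄) = (-1.4000) + (-7.7000) + (-134.2000) + (-583.1600) + (-518.6300) + (-520.8000) + (-165.6000) = -1931.4900
Denominator Σ(x_t−x̄)² = 2294.2800
r_1 = -1931.4900 / 2294.2800 = -0.842

-0.842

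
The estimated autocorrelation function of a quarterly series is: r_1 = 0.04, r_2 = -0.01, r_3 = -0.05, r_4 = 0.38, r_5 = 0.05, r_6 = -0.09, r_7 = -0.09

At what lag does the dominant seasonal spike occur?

4

The largest autocorrelation is r_4 = 0.38; the remaining lags stay at or below 0.05.
The dominant spike at lag 4 indicates a seasonal period of 4.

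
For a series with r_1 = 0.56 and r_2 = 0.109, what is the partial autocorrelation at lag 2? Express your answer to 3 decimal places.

-0.298

φ_{22} = (r_2 − r_1²) / (1 − r_1²)
r_1² = (0.56)² = 0.3136
Numerator = 0.109 − 0.3136 = -0.2046; denominator = 1 − 0.3136 = 0.6864
φ_{22} = -0.2046 / 0.6864 = -0.298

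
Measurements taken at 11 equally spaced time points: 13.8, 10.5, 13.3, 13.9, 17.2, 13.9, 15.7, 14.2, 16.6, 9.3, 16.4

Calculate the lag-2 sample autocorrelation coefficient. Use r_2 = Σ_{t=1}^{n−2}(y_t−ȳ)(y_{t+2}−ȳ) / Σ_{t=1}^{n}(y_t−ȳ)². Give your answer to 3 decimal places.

Mean ȳ = (13.8 + 10.5 + 13.3 + 13.9 + 17.2 + 13.9 + 15.7 + 14.2 + 16.6 + 9.3 + 16.4)/11 = 14.0727
Numerator Σ_{t=1}^{9}(y_t−ȳ)(y_{t+2}−ȳ) = 12.8949
Denominator Σ(y_t−ȳ)² = 60.5218
r_2 = 12.8949 / 60.5218 = 0.213

0.213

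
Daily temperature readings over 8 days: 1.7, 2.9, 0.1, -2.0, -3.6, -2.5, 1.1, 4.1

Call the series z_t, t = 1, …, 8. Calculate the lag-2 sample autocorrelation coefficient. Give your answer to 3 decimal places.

Mean z̄ = (1.7 + 2.9 + 0.1 − 2.0 − 3.6 − 2.5 + 1.1 + 4.1)/8 = 0.2250
Deviations from mean: 1.4750, 2.6750, -0.1250, -2.2250, -3.8250, -2.7250, 0.8750, 3.8750
Σ(z_t−z̄)(z_{t+2}−z̄) = (-0.1844) + (-5.9519) + (0.4781) + (6.0631) + (-3.3469) + (-10.5594) = -13.5013
Denominator Σ(z_t−z̄)² = 52.1350
r_2 = -13.5013 / 52.1350 = -0.259

-0.259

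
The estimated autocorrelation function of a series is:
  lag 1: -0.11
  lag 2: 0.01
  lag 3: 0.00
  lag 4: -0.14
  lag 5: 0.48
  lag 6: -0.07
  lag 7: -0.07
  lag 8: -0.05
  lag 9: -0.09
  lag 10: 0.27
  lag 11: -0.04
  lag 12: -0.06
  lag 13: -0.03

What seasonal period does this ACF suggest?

The largest autocorrelation is r_5 = 0.48, with a weaker echo at lag 10 (0.27); the remaining lags stay at or below 0.01.
The dominant spike at lag 5 indicates a seasonal period of 5.

5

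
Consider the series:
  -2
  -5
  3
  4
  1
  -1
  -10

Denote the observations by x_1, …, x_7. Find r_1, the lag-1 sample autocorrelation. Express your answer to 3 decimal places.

Mean x̄ = (-2 − 5 + 3 + 4 + 1 − 1 − 10)/7 = -1.4286
Deviations from mean: -0.5714, -3.5714, 4.4286, 5.4286, 2.4286, 0.4286, -8.5714
Numerator Σ_{t=1}^{6}(x_t−x̄)(x_{t+1}−x̄) = 20.8163
Denominator Σ(x_t−x̄)² = 141.7143
r_1 = 20.8163 / 141.7143 = 0.147

0.147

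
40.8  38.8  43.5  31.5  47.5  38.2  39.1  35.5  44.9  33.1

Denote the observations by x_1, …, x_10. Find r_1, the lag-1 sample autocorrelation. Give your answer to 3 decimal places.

Mean x̄ = (40.8 + 38.8 + 43.5 + 31.5 + 47.5 + 38.2 + 39.1 + 35.5 + 44.9 + 33.1)/10 = 39.2900
Numerator Σ_{t=1}^{9}(x_t−x̄)(x_{t+1}−x̄) = -163.5641
Denominator Σ(x_t−x̄)² = 233.7090
r_1 = -163.5641 / 233.7090 = -0.700

-0.700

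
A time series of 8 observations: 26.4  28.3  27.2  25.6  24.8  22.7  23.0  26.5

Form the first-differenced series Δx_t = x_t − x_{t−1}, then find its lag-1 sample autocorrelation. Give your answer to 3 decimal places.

0.126

First differences Δx: 1.9, -1.1, -1.6, -0.8, -2.1, 0.3, 3.5
Mean of differences = 0.0143
Numerator Σ(Δx_t−Δx̄)(Δx_{t+1}−Δx̄) = 3.1255
Denominator Σ(Δx_t−Δx̄)² = 24.7686
r_1(Δx) = 3.1255 / 24.7686 = 0.126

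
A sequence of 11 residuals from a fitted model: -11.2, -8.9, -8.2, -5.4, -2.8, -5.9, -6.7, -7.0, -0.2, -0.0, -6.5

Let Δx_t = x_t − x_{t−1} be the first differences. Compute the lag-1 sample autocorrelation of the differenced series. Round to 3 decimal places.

-0.007

First differences Δx: 2.3, 0.7, 2.8, 2.6, -3.1, -0.8, -0.3, 6.8, 0.2, -6.5
Mean of differences = 0.4700
Numerator Σ(Δx_t−Δx̄)(Δx_{t+1}−Δx̄) = -0.8739
Denominator Σ(Δx_t−Δx̄)² = 117.0410
r_1(Δx) = -0.8739 / 117.0410 = -0.007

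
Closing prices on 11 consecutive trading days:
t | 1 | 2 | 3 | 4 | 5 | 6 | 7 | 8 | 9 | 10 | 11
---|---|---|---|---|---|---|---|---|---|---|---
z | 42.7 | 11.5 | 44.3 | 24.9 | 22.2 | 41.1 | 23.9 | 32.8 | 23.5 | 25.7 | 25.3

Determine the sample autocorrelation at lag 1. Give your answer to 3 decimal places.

Mean z̄ = (42.7 + 11.5 + 44.3 + 24.9 + 22.2 + 41.1 + 23.9 + 32.8 + 23.5 + 25.7 + 25.3)/11 = 28.9000
Numerator Σ_{t=1}^{10}(z_t−z̄)(z_{t+1}−z̄) = -697.3800
Denominator Σ(z_t−z̄)² = 1032.6600
r_1 = -697.3800 / 1032.6600 = -0.675

-0.675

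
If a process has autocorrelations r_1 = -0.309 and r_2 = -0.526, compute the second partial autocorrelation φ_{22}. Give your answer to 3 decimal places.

-0.687

φ_{22} = (r_2 − r_1²) / (1 − r_1²)
r_1² = (-0.309)² = 0.095481
Numerator = -0.526 − 0.0955 = -0.6215; denominator = 1 − 0.0955 = 0.9045
φ_{22} = -0.6215 / 0.9045 = -0.687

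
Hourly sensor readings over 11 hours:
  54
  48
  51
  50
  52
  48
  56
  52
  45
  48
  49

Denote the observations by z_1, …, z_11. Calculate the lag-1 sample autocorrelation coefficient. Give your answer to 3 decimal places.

-0.123

Mean z̄ = (54 + 48 + 51 + 50 + 52 + 48 + 56 + 52 + 45 + 48 + 49)/11 = 50.2727
Numerator Σ_{t=1}^{10}(z_t−z̄)(z_{t+1}−z̄) = -12.0744
Denominator Σ(z_t−z̄)² = 98.1818
r_1 = -12.0744 / 98.1818 = -0.123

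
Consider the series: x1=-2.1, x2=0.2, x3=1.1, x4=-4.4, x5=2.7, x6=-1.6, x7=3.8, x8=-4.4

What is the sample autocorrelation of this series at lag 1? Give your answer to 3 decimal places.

Mean x̄ = (-2.1 + 0.2 + 1.1 − 4.4 + 2.7 − 1.6 + 3.8 − 4.4)/8 = -0.5875
Numerator Σ_{t=1}^{7}(x_t−x̄)(x_{t+1}−x̄) = -43.3277
Denominator Σ(x_t−x̄)² = 65.9088
r_1 = -43.3277 / 65.9088 = -0.657

-0.657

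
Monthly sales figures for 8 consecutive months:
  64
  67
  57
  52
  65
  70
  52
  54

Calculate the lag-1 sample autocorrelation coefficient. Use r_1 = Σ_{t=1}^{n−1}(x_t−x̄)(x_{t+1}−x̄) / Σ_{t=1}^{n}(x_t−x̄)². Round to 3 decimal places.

Mean x̄ = (64 + 67 + 57 + 52 + 65 + 70 + 52 + 54)/8 = 60.1250
Deviations from mean: 3.8750, 6.8750, -3.1250, -8.1250, 4.8750, 9.8750, -8.1250, -6.1250
Σ(x_t−x̄)(x_{t+1}−x̄) = (26.6406) + (-21.4844) + (25.3906) + (-39.6094) + (48.1406) + (-80.2344) + (49.7656) = 8.6094
Denominator Σ(x_t−x̄)² = 362.8750
r_1 = 8.6094 / 362.8750 = 0.024

0.024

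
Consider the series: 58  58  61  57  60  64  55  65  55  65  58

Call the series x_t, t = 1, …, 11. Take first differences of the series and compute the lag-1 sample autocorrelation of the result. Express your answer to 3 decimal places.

-0.850

First differences Δx: 0, 3, -4, 3, 4, -9, 10, -10, 10, -7
Mean of differences = 0.0000
Numerator Σ(Δx_t−Δx̄)(Δx_{t+1}−Δx̄) = -408.0000
Denominator Σ(Δx_t−Δx̄)² = 480.0000
r_1(Δx) = -408.0000 / 480.0000 = -0.850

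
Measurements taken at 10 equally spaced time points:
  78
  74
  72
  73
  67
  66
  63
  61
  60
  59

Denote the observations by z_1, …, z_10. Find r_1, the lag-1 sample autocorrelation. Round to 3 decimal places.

0.676

Mean z̄ = (78 + 74 + 72 + 73 + 67 + 66 + 63 + 61 + 60 + 59)/10 = 67.3000
Numerator Σ_{t=1}^{9}(z_t−z̄)(z_{t+1}−z̄) = 267.9100
Denominator Σ(z_t−z̄)² = 396.1000
r_1 = 267.9100 / 396.1000 = 0.676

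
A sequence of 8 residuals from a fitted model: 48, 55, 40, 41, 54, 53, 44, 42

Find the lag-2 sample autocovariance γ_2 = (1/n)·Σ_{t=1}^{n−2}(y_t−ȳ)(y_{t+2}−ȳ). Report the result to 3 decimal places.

Mean ȳ = (48 + 55 + 40 + 41 + 54 + 53 + 44 + 42)/8 = 47.1250
Σ_{t=1}^{6}(y_t−ȳ)(y_{t+2}−ȳ) = -191.0313
γ_2 = -191.0313 / 8 = -23.879

-23.879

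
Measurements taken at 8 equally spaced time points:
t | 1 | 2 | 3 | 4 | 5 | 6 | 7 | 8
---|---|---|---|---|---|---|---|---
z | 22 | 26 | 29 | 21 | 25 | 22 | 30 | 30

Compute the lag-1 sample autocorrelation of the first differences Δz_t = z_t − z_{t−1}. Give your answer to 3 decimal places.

-0.509

First differences Δz: 4, 3, -8, 4, -3, 8, 0
Mean of differences = 1.1429
Numerator Σ(Δz_t−Δz̄)(Δz_{t+1}−Δz̄) = -85.8776
Denominator Σ(Δz_t−Δz̄)² = 168.8571
r_1(Δz) = -85.8776 / 168.8571 = -0.509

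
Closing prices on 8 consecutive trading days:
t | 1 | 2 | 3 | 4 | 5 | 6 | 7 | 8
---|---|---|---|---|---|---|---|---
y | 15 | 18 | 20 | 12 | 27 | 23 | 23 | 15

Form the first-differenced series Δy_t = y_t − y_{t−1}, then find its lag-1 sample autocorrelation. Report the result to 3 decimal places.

First differences Δy: 3, 2, -8, 15, -4, 0, -8
Mean of differences = 0.0000
Numerator Σ(Δy_t−Δȳ)(Δy_{t+1}−Δȳ) = -190.0000
Denominator Σ(Δy_t−Δȳ)² = 382.0000
r_1(Δy) = -190.0000 / 382.0000 = -0.497

-0.497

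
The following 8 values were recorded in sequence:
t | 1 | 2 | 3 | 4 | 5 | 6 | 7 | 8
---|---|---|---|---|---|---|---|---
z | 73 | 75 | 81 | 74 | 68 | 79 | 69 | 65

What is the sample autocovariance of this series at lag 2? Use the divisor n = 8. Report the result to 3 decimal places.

Mean z̄ = (73 + 75 + 81 + 74 + 68 + 79 + 69 + 65)/8 = 73.0000
Σ_{t=1}^{6}(z_t−z̄)(z_{t+2}−z̄) = -60.0000
γ_2 = -60.0000 / 8 = -7.500

-7.500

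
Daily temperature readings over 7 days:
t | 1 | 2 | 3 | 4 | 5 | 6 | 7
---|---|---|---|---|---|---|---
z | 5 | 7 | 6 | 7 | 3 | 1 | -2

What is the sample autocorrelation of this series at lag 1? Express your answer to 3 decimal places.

Mean z̄ = (5 + 7 + 6 + 7 + 3 + 1 − 2)/7 = 3.8571
Deviations from mean: 1.1429, 3.1429, 2.1429, 3.1429, -0.8571, -2.8571, -5.8571
Σ(z_t−z̄)(z_{t+1}−z̄) = (3.5918) + (6.7347) + (6.7347) + (-2.6939) + (2.4490) + (16.7347) = 33.5510
Denominator Σ(z_t−z̄)² = 68.8571
r_1 = 33.5510 / 68.8571 = 0.487

0.487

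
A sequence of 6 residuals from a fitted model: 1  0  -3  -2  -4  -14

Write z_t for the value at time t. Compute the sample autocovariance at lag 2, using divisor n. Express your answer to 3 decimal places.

-1.370

Mean z̄ = (1 + 0 − 3 − 2 − 4 − 14)/6 = -3.6667
Deviations: 4.6667, 3.6667, 0.6667, 1.6667, -0.3333, -10.3333
Σ_{t=1}^{4}(z_t−z̄)(z_{t+2}−z̄) = -8.2222
γ_2 = -8.2222 / 6 = -1.370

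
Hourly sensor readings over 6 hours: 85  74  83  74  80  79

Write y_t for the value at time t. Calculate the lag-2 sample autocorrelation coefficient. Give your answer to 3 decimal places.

0.516

Mean ȳ = (85 + 74 + 83 + 74 + 80 + 79)/6 = 79.1667
Deviations from mean: 5.8333, -5.1667, 3.8333, -5.1667, 0.8333, -0.1667
Σ(y_t−ȳ)(y_{t+2}−ȳ) = (22.3611) + (26.6944) + (3.1944) + (0.8611) = 53.1111
Denominator Σ(y_t−ȳ)² = 102.8333
r_2 = 53.1111 / 102.8333 = 0.516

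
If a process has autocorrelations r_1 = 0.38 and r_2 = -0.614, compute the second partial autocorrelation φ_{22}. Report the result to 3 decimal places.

-0.886

φ_{22} = (r_2 − r_1²) / (1 − r_1²)
r_1² = (0.38)² = 0.1444
Numerator = -0.614 − 0.1444 = -0.7584; denominator = 1 − 0.1444 = 0.8556
φ_{22} = -0.7584 / 0.8556 = -0.886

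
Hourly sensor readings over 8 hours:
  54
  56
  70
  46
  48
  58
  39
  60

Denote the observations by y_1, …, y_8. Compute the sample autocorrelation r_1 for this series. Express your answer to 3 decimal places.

-0.350

Mean ȳ = (54 + 56 + 70 + 46 + 48 + 58 + 39 + 60)/8 = 53.8750
Numerator Σ_{t=1}^{7}(y_t−ȳ)(y_{t+1}−ȳ) = -222.8906
Denominator Σ(y_t−ȳ)² = 636.8750
r_1 = -222.8906 / 636.8750 = -0.350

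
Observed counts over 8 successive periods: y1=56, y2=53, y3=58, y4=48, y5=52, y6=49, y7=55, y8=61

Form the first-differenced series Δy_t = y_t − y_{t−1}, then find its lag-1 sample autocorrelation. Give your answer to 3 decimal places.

-0.444

First differences Δy: -3, 5, -10, 4, -3, 6, 6
Mean of differences = 0.7143
Numerator Σ(Δy_t−Δȳ)(Δy_{t+1}−Δȳ) = -100.9388
Denominator Σ(Δy_t−Δȳ)² = 227.4286
r_1(Δy) = -100.9388 / 227.4286 = -0.444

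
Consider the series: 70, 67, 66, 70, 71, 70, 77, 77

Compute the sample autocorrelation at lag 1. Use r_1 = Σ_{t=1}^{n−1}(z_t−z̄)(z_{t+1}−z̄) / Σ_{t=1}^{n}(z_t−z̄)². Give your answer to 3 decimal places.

Mean z̄ = (70 + 67 + 66 + 70 + 71 + 70 + 77 + 77)/8 = 71.0000
Deviations from mean: -1.0000, -4.0000, -5.0000, -1.0000, 0.0000, -1.0000, 6.0000, 6.0000
Σ(z_t−z̄)(z_{t+1}−z̄) = (4.0000) + (20.0000) + (5.0000) + (0.0000) + (0.0000) + (-6.0000) + (36.0000) = 59.0000
Denominator Σ(z_t−z̄)² = 116.0000
r_1 = 59.0000 / 116.0000 = 0.509

0.509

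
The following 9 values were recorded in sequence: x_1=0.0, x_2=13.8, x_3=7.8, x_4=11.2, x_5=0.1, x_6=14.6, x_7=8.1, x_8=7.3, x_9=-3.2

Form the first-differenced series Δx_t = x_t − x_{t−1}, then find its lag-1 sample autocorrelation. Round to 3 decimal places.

-0.533

First differences Δx: 13.8, -6.0, 3.4, -11.1, 14.5, -6.5, -0.8, -10.5
Mean of differences = -0.4000
Numerator Σ(Δx_t−Δx̄)(Δx_{t+1}−Δx̄) = -385.3000
Denominator Σ(Δx_t−Δx̄)² = 723.3200
r_1(Δx) = -385.3000 / 723.3200 = -0.533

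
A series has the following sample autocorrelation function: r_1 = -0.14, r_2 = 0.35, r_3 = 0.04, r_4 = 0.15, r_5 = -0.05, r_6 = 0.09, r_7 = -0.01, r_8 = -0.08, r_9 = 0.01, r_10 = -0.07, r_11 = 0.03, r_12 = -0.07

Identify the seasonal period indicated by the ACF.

2

The largest autocorrelation is r_2 = 0.35, with a weaker echo at lag 4 (0.15); the remaining lags stay at or below 0.09.
The dominant spike at lag 2 indicates a seasonal period of 2.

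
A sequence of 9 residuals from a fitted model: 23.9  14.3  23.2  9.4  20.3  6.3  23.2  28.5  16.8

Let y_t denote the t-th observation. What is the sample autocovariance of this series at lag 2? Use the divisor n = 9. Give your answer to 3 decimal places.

Mean ȳ = (23.9 + 14.3 + 23.2 + 9.4 + 20.3 + 6.3 + 23.2 + 28.5 + 16.8)/9 = 18.4333
Σ_{t=1}^{7}(y_t−ȳ)(y_{t+2}−ȳ) = 60.8678
γ_2 = 60.8678 / 9 = 6.763

6.763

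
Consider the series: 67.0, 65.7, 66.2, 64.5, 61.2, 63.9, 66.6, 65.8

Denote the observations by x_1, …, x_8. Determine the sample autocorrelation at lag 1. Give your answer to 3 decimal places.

Mean x̄ = (67.0 + 65.7 + 66.2 + 64.5 + 61.2 + 63.9 + 66.6 + 65.8)/8 = 65.1125
Deviations from mean: 1.8875, 0.5875, 1.0875, -0.6125, -3.9125, -1.2125, 1.4875, 0.6875
Σ(x_t−x̄)(x_{t+1}−x̄) = (1.1089) + (0.6389) + (-0.6661) + (2.3964) + (4.7439) + (-1.8036) + (1.0227) = 7.4411
Denominator Σ(x_t−x̄)² = 24.9288
r_1 = 7.4411 / 24.9288 = 0.298

0.298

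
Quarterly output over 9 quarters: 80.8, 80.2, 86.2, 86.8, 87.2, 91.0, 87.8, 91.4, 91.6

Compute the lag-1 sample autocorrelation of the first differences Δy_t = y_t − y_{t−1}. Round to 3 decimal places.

First differences Δy: -0.6, 6.0, 0.6, 0.4, 3.8, -3.2, 3.6, 0.2
Mean of differences = 1.3500
Numerator Σ(Δy_t−Δȳ)(Δy_{t+1}−Δȳ) = -38.1425
Denominator Σ(Δy_t−Δȳ)² = 59.9800
r_1(Δy) = -38.1425 / 59.9800 = -0.636

-0.636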